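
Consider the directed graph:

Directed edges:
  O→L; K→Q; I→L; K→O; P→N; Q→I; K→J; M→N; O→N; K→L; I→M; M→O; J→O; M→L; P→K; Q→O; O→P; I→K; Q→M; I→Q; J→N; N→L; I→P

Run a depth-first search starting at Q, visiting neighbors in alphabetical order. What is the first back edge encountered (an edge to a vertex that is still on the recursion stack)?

P->K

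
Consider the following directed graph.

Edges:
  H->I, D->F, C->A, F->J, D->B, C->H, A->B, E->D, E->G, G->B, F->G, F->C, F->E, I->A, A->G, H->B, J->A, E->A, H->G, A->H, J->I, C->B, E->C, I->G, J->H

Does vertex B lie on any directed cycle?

B lies on a cycle iff there is a path from B back to itself.
Exploring from B, it never reaches itself; equivalently, its strongly connected component is a singleton.

No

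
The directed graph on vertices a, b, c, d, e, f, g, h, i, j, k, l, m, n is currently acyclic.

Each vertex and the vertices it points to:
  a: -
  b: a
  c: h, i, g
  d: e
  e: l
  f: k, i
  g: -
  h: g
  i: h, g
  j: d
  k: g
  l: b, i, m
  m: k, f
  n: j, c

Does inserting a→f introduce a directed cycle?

Adding a→f creates a cycle iff f can already reach a.
Explore from f: no path reaches a. The graph stays acyclic.

No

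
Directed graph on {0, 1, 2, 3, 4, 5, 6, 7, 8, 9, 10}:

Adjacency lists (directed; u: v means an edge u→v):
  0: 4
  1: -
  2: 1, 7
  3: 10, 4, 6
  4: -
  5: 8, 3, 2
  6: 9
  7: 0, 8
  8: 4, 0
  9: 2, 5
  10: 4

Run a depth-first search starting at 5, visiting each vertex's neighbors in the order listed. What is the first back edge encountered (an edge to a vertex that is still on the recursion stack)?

9→5

DFS from 5 (visiting each vertex's neighbors in the order listed); mark gray on enter, black on exit:
5 gray
  8 gray
    4 gray
    4 black
    0 gray
      0→4: 4 black — skip
    0 black
  8 black
  3 gray
    10 gray
      10→4: 4 black — skip
    10 black
    3→4: 4 black — skip
    6 gray
      9 gray
        2 gray
          1 gray
          1 black
          7 gray
            7→0: 0 black — skip
            7→8: 8 black — skip
          7 black
        2 black
        9→5: 5 is gray → back edge
First back edge: 9 → 5.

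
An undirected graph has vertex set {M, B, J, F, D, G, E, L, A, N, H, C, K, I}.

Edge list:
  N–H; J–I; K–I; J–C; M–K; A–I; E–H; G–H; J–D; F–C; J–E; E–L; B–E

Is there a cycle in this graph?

DFS, tracking each vertex's parent; an edge to a visited non-parent vertex closes a cycle.
Start from N:
visit N (parent –)
  visit H (parent N)
    visit E (parent H)
      visit B (parent E)
        B–E: parent, skip
      E–H: parent, skip
      visit J (parent E)
        J–E: parent, skip
        visit D (parent J)
          D–J: parent, skip
        visit C (parent J)
          C–J: parent, skip
          visit F (parent C)
            F–C: parent, skip
        visit I (parent J)
          visit A (parent I)
            A–I: parent, skip
          I–J: parent, skip
          visit K (parent I)
            K–I: parent, skip
            visit M (parent K)
              M–K: parent, skip
      visit L (parent E)
        L–E: parent, skip
    visit G (parent H)
      G–H: parent, skip
    H–N: parent, skip
No non-parent visited neighbor found — the graph is a forest.

No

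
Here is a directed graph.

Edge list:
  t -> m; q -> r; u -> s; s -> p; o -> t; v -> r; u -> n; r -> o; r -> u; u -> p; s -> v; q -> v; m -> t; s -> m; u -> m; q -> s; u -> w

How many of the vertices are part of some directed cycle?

A vertex is on a directed cycle iff it belongs to a strongly connected component of size ≥ 2 (or has a self-loop).
The vertices on cycles are {m, r, s, t, u, v} — 6 in total.

6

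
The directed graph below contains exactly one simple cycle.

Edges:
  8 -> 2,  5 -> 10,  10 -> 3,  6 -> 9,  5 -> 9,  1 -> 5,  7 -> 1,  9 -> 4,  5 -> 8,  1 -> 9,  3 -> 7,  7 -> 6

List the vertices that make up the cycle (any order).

1, 3, 5, 7, 10

DFS with gray/black marking from 3:
3 gray
  7 gray
    6 gray
      9 gray
        4 gray
        4 black
      9 black
    6 black
    1 gray
      1→9: 9 black — skip
      5 gray
        10 gray
          10→3: 3 is gray → back edge
Back edge closes the cycle 3 → 7 → 1 → 5 → 10 → 3; its vertices are {1, 3, 5, 7, 10}.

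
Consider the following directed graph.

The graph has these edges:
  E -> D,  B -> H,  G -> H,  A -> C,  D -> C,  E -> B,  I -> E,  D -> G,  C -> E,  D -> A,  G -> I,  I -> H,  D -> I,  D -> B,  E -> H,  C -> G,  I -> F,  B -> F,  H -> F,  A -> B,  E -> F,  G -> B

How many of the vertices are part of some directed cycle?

A vertex is on a directed cycle iff it belongs to a strongly connected component of size ≥ 2 (or has a self-loop).
The vertices on cycles are {A, C, D, E, G, I} — 6 in total.

6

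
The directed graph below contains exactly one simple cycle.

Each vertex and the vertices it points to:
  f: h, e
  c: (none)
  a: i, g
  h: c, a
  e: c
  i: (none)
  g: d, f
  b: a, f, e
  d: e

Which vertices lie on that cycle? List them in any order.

DFS with gray/black marking from a:
a gray
  i gray
  i black
  g gray
    d gray
      e gray
        c gray
        c black
      e black
    d black
    f gray
      h gray
        h→c: c black — skip
        h→a: a is gray → back edge
Back edge closes the cycle a → g → f → h → a; its vertices are {a, f, g, h}.

a, f, g, h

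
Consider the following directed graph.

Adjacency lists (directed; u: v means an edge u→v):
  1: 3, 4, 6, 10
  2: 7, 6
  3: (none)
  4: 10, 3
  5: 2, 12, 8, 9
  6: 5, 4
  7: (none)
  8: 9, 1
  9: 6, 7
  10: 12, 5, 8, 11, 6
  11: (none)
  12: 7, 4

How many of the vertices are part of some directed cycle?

9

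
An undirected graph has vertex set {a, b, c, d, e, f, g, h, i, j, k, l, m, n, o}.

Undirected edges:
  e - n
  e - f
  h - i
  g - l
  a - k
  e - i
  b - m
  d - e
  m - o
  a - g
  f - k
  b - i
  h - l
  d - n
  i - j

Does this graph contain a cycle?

Yes

DFS, tracking each vertex's parent; an edge to a visited non-parent vertex closes a cycle.
Start from l:
visit l (parent –)
  visit h (parent l)
    h–l: parent, skip
    visit i (parent h)
      visit e (parent i)
        visit d (parent e)
          d–e: parent, skip
          visit n (parent d)
            n–d: parent, skip
            n–e: e visited and ≠ parent → cycle
Cycle: e – d – n – e.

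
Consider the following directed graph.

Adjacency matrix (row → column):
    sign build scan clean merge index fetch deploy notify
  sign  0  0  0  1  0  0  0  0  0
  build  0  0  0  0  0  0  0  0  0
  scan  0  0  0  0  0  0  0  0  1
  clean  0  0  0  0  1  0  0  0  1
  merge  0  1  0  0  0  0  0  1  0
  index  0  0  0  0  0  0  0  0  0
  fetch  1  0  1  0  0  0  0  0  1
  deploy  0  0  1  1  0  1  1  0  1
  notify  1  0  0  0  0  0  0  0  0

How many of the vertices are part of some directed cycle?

A vertex is on a directed cycle iff it belongs to a strongly connected component of size ≥ 2 (or has a self-loop).
The vertices on cycles are {scan, sign, clean, fetch, merge, deploy, notify} — 7 in total.

7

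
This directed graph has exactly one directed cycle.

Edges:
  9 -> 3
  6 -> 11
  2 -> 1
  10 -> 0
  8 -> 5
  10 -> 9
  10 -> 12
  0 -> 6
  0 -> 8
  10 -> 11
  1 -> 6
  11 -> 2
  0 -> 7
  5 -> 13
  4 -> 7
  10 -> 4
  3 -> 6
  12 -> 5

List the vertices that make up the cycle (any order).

1, 2, 6, 11

DFS with gray/black marking from 11:
11 gray
  2 gray
    1 gray
      6 gray
        6→11: 11 is gray → back edge
Back edge closes the cycle 11 → 2 → 1 → 6 → 11; its vertices are {1, 2, 6, 11}.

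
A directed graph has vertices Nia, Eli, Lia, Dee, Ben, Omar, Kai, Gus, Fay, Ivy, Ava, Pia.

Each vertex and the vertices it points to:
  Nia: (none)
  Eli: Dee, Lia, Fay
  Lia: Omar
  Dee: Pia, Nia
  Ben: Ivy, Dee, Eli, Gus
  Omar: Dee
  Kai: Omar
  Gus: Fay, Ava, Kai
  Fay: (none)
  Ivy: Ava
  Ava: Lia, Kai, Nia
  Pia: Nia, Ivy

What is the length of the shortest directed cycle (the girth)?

For each vertex v, BFS finds the shortest path from v back to v.
The shortest such closed walk is Kai → Omar → Dee → Pia → Ivy → Ava → Kai, length 6.

6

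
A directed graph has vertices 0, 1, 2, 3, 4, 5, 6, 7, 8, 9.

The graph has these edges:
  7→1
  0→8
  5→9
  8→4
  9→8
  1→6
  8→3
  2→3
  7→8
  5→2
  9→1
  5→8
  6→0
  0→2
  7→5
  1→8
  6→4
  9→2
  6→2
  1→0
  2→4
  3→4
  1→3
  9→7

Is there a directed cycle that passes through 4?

No

4 lies on a cycle iff there is a path from 4 back to itself.
Exploring from 4, it never reaches itself; equivalently, its strongly connected component is a singleton.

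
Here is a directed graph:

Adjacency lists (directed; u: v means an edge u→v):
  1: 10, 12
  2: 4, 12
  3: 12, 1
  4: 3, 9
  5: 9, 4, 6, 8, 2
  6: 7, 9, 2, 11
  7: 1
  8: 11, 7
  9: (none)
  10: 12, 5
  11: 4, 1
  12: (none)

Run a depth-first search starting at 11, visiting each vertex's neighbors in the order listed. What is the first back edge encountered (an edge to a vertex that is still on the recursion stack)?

DFS from 11 (visiting each vertex's neighbors in the order listed); mark gray on enter, black on exit:
11 gray
  4 gray
    3 gray
      12 gray
      12 black
      1 gray
        10 gray
          10→12: 12 black — skip
          5 gray
            9 gray
            9 black
            5→4: 4 is gray → back edge
First back edge: 5 → 4.

5→4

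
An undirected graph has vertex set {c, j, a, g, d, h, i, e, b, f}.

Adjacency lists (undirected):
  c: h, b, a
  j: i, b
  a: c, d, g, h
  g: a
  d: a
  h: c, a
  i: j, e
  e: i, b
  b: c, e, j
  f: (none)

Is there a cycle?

Yes

DFS, tracking each vertex's parent; an edge to a visited non-parent vertex closes a cycle.
Start from g:
visit g (parent –)
  visit a (parent g)
    visit c (parent a)
      visit h (parent c)
        h–c: parent, skip
        h–a: a visited and ≠ parent → cycle
Cycle: a – c – h – a.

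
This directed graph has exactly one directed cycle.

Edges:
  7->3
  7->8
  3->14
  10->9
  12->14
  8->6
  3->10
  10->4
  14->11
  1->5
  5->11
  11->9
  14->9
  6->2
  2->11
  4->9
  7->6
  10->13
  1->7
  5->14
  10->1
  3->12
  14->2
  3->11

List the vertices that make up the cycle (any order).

1, 3, 7, 10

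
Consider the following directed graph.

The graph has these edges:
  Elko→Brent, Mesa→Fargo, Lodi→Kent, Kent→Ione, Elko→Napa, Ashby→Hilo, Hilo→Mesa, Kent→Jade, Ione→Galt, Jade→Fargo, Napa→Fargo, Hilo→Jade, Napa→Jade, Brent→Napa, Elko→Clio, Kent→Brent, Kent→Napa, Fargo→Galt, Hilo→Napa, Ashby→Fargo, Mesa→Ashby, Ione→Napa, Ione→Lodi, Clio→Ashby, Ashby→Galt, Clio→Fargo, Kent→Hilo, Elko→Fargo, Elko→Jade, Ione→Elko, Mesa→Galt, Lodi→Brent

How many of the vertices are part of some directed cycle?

6

A vertex is on a directed cycle iff it belongs to a strongly connected component of size ≥ 2 (or has a self-loop).
The vertices on cycles are {Hilo, Ione, Kent, Lodi, Mesa, Ashby} — 6 in total.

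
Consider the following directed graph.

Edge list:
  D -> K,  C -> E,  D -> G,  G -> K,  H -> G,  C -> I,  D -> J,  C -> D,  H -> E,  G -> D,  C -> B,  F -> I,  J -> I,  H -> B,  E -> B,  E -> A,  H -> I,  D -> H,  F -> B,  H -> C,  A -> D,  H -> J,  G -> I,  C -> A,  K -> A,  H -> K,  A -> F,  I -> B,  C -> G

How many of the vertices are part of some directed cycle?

7

A vertex is on a directed cycle iff it belongs to a strongly connected component of size ≥ 2 (or has a self-loop).
The vertices on cycles are {A, C, D, E, G, H, K} — 7 in total.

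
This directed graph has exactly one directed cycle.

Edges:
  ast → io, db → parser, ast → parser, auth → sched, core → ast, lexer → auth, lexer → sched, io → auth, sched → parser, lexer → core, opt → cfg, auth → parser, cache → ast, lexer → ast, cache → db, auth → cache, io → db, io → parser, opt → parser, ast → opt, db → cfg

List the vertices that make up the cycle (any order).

io, ast, auth, cache

DFS with gray/black marking from auth:
auth gray
  parser gray
  parser black
  cache gray
    db gray
      db→parser: parser black — skip
      cfg gray
      cfg black
    db black
    ast gray
      opt gray
        opt→parser: parser black — skip
        opt→cfg: cfg black — skip
      opt black
      ast→parser: parser black — skip
      io gray
        io→auth: auth is gray → back edge
Back edge closes the cycle auth → cache → ast → io → auth; its vertices are {io, ast, auth, cache}.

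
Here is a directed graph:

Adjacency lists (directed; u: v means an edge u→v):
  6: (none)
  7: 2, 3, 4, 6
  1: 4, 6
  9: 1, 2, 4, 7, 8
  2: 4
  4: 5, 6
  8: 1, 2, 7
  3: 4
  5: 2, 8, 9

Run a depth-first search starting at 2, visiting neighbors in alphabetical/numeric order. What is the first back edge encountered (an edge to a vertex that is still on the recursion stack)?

5→2

DFS from 2 (visiting neighbors in alphabetical/numeric order); mark gray on enter, black on exit:
2 gray
  4 gray
    5 gray
      5→2: 2 is gray → back edge
First back edge: 5 → 2.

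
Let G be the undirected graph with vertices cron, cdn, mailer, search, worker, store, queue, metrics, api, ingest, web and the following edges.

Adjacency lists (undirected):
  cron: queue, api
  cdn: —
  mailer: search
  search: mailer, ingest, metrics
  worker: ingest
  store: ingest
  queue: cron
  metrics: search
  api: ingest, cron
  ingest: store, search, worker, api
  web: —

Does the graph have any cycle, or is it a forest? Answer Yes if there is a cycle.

No

DFS, tracking each vertex's parent; an edge to a visited non-parent vertex closes a cycle.
Start from web:
visit web (parent –)
visit cron (parent –)
  visit queue (parent cron)
    queue–cron: parent, skip
  visit api (parent cron)
    visit ingest (parent api)
      visit store (parent ingest)
        store–ingest: parent, skip
      visit search (parent ingest)
        visit mailer (parent search)
          mailer–search: parent, skip
        search–ingest: parent, skip
        visit metrics (parent search)
          metrics–search: parent, skip
      visit worker (parent ingest)
        worker–ingest: parent, skip
      ingest–api: parent, skip
    api–cron: parent, skip
visit cdn (parent –)
No non-parent visited neighbor found — the graph is a forest.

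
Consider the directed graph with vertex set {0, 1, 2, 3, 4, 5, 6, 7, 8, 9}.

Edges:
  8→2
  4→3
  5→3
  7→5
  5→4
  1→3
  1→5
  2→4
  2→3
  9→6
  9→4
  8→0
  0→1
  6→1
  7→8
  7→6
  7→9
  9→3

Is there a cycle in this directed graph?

DFS with white/gray/black marking, starting from 6:
6 gray
  1 gray
    5 gray
      3 gray
      3 black
      4 gray
        4→3: 3 black — skip
      4 black
    5 black
    1→3: 3 black — skip
  1 black
6 black
0 gray
  0→1: 1 black — skip
0 black
2 gray
  2→3: 3 black — skip
  2→4: 4 black — skip
2 black
7 gray
  8 gray
    8→0: 0 black — skip
    8→2: 2 black — skip
  8 black
  7→6: 6 black — skip
  9 gray
    9→3: 3 black — skip
    9→6: 6 black — skip
    9→4: 4 black — skip
  9 black
  7→5: 5 black — skip
7 black
Every edge goes to a white or black vertex — no back edge, so the graph is acyclic.

No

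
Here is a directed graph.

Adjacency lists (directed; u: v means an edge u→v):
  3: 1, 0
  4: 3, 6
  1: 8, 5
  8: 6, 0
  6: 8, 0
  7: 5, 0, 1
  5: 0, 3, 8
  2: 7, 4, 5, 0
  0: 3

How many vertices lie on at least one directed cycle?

A vertex is on a directed cycle iff it belongs to a strongly connected component of size ≥ 2 (or has a self-loop).
The vertices on cycles are {0, 1, 3, 5, 6, 8} — 6 in total.

6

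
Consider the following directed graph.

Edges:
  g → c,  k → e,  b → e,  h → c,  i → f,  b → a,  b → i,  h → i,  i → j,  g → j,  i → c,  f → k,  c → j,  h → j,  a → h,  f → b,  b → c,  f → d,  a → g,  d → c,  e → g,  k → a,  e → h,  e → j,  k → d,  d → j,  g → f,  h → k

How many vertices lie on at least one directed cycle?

8

A vertex is on a directed cycle iff it belongs to a strongly connected component of size ≥ 2 (or has a self-loop).
The vertices on cycles are {a, b, e, f, g, h, i, k} — 8 in total.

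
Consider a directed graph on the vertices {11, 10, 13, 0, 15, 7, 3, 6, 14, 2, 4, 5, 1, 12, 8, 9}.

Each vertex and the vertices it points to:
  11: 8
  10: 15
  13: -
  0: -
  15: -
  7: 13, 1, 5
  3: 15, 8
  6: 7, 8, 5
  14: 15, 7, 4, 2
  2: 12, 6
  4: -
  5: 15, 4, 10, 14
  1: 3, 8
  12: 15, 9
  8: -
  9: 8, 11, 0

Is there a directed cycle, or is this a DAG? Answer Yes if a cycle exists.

Yes

DFS with white/gray/black marking, starting from 12:
12 gray
  15 gray
  15 black
  9 gray
    8 gray
    8 black
    11 gray
      11→8: 8 black — skip
    11 black
    0 gray
    0 black
  9 black
12 black
10 gray
  10→15: 15 black — skip
10 black
13 gray
13 black
7 gray
  7→13: 13 black — skip
  1 gray
    3 gray
      3→15: 15 black — skip
      3→8: 8 black — skip
    3 black
    1→8: 8 black — skip
  1 black
  5 gray
    5→15: 15 black — skip
    4 gray
    4 black
    5→10: 10 black — skip
    14 gray
      14→15: 15 black — skip
      14→7: 7 is gray → back edge
Back edge found, so a cycle exists: 7 → 5 → 14 → 7.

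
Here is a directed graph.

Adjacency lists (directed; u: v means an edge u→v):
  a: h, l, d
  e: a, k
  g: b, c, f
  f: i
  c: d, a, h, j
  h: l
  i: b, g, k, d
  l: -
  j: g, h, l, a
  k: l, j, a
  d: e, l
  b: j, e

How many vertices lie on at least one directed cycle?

10

A vertex is on a directed cycle iff it belongs to a strongly connected component of size ≥ 2 (or has a self-loop).
The vertices on cycles are {a, b, c, d, e, f, g, i, j, k} — 10 in total.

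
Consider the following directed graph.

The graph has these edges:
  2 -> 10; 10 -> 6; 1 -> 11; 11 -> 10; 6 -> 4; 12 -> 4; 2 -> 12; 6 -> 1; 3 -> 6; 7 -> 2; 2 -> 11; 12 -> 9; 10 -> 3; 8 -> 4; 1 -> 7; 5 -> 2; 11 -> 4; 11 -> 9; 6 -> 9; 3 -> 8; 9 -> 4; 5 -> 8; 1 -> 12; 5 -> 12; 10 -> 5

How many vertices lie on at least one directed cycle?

A vertex is on a directed cycle iff it belongs to a strongly connected component of size ≥ 2 (or has a self-loop).
The vertices on cycles are {1, 2, 3, 5, 6, 7, 10, 11} — 8 in total.

8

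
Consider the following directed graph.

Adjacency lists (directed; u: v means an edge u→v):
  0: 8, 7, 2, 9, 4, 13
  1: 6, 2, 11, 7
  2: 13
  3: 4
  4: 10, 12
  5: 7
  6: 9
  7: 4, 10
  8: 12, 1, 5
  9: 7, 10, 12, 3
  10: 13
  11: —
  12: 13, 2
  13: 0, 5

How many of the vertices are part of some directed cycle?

A vertex is on a directed cycle iff it belongs to a strongly connected component of size ≥ 2 (or has a self-loop).
The vertices on cycles are {0, 1, 2, 3, 4, 5, 6, 7, 8, 9, 10, 12, 13} — 13 in total.

13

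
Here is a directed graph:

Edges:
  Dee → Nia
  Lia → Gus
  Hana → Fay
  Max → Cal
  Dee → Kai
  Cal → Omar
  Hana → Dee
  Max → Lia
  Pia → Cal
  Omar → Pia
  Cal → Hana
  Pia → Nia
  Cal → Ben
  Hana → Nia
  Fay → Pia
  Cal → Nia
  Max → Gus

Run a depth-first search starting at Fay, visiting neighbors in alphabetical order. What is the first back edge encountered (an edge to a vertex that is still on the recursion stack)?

Hana->Fay

DFS from Fay (visiting neighbors in alphabetical order); mark gray on enter, black on exit:
Fay gray
  Pia gray
    Cal gray
      Ben gray
      Ben black
      Hana gray
        Dee gray
          Kai gray
          Kai black
          Nia gray
          Nia black
        Dee black
        Hana→Fay: Fay is gray → back edge
First back edge: Hana → Fay.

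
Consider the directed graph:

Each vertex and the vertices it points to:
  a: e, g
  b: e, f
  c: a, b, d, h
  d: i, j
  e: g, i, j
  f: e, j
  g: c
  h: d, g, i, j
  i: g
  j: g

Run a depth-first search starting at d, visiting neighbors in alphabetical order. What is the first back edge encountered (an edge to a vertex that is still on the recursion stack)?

DFS from d (visiting neighbors in alphabetical order); mark gray on enter, black on exit:
d gray
  i gray
    g gray
      c gray
        a gray
          e gray
            e→g: g is gray → back edge
First back edge: e → g.

e->g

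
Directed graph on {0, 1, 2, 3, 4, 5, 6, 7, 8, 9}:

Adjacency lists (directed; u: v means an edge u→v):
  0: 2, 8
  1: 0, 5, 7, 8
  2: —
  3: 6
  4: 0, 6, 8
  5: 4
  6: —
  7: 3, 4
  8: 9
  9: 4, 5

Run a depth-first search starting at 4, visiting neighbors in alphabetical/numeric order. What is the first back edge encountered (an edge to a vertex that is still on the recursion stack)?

DFS from 4 (visiting neighbors in alphabetical/numeric order); mark gray on enter, black on exit:
4 gray
  0 gray
    2 gray
    2 black
    8 gray
      9 gray
        9→4: 4 is gray → back edge
First back edge: 9 → 4.

9→4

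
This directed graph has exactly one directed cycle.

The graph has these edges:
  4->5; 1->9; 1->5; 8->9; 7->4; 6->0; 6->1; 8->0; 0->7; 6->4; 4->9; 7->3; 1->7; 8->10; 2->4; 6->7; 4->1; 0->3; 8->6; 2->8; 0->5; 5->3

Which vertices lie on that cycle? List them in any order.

1, 4, 7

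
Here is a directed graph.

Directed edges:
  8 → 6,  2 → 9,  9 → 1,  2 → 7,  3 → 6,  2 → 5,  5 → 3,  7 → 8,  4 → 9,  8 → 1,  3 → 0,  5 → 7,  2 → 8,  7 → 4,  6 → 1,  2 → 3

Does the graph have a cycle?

DFS with white/gray/black marking, starting from 3:
3 gray
  6 gray
    1 gray
    1 black
  6 black
  0 gray
  0 black
3 black
2 gray
  7 gray
    8 gray
      8→6: 6 black — skip
      8→1: 1 black — skip
    8 black
    4 gray
      9 gray
        9→1: 1 black — skip
      9 black
    4 black
  7 black
  2→3: 3 black — skip
  2→9: 9 black — skip
  5 gray
    5→7: 7 black — skip
    5→3: 3 black — skip
  5 black
  2→8: 8 black — skip
2 black
Every edge goes to a white or black vertex — no back edge, so the graph is acyclic.

No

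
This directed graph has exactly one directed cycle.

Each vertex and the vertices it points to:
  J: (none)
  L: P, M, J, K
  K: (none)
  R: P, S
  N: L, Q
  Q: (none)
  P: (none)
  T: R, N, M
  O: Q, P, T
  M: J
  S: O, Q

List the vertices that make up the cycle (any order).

O, R, S, T

DFS with gray/black marking from T:
T gray
  R gray
    P gray
    P black
    S gray
      O gray
        Q gray
        Q black
        O→P: P black — skip
        O→T: T is gray → back edge
Back edge closes the cycle T → R → S → O → T; its vertices are {O, R, S, T}.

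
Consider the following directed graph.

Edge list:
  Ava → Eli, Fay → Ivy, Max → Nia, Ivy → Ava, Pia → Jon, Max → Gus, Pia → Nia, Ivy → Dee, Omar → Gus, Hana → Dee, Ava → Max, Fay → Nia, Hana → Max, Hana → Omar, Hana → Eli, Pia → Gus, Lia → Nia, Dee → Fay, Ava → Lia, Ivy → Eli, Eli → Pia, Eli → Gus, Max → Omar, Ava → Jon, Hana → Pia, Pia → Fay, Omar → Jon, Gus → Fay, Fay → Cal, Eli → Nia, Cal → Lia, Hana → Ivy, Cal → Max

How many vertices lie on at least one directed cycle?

10

A vertex is on a directed cycle iff it belongs to a strongly connected component of size ≥ 2 (or has a self-loop).
The vertices on cycles are {Ava, Cal, Dee, Eli, Fay, Gus, Ivy, Max, Pia, Omar} — 10 in total.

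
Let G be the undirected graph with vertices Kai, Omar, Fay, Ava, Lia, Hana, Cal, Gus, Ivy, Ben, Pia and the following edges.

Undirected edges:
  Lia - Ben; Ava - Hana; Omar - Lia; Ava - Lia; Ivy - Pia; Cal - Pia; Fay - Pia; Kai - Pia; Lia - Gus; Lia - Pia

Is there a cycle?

No

DFS, tracking each vertex's parent; an edge to a visited non-parent vertex closes a cycle.
Start from Pia:
visit Pia (parent –)
  visit Fay (parent Pia)
    Fay–Pia: parent, skip
  visit Cal (parent Pia)
    Cal–Pia: parent, skip
  visit Kai (parent Pia)
    Kai–Pia: parent, skip
  visit Lia (parent Pia)
    Lia–Pia: parent, skip
    visit Gus (parent Lia)
      Gus–Lia: parent, skip
    visit Ben (parent Lia)
      Ben–Lia: parent, skip
    visit Ava (parent Lia)
      visit Hana (parent Ava)
        Hana–Ava: parent, skip
      Ava–Lia: parent, skip
    visit Omar (parent Lia)
      Omar–Lia: parent, skip
  visit Ivy (parent Pia)
    Ivy–Pia: parent, skip
No non-parent visited neighbor found — the graph is a forest.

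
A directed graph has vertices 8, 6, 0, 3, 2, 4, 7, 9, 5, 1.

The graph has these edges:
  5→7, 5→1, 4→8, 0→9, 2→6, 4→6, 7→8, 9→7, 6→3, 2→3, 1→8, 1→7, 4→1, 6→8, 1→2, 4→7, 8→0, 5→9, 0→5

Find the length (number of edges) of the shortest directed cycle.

4

For each vertex v, BFS finds the shortest path from v back to v.
The shortest such closed walk is 1 → 8 → 0 → 5 → 1, length 4.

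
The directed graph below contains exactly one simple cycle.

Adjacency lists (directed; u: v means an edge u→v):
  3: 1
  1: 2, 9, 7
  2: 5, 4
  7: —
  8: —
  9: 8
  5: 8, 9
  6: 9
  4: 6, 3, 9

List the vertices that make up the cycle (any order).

1, 2, 3, 4

DFS with gray/black marking from 4:
4 gray
  6 gray
    9 gray
      8 gray
      8 black
    9 black
  6 black
  3 gray
    1 gray
      2 gray
        5 gray
          5→8: 8 black — skip
          5→9: 9 black — skip
        5 black
        2→4: 4 is gray → back edge
Back edge closes the cycle 4 → 3 → 1 → 2 → 4; its vertices are {1, 2, 3, 4}.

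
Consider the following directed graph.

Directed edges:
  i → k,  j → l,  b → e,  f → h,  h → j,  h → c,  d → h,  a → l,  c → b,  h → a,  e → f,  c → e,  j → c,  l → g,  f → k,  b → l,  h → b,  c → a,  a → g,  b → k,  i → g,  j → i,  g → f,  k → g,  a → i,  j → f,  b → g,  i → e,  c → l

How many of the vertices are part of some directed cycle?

11

A vertex is on a directed cycle iff it belongs to a strongly connected component of size ≥ 2 (or has a self-loop).
The vertices on cycles are {a, b, c, e, f, g, h, i, j, k, l} — 11 in total.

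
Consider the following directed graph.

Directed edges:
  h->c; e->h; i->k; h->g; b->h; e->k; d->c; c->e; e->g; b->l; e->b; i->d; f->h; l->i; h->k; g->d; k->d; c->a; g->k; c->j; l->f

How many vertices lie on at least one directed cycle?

A vertex is on a directed cycle iff it belongs to a strongly connected component of size ≥ 2 (or has a self-loop).
The vertices on cycles are {b, c, d, e, f, g, h, i, k, l} — 10 in total.

10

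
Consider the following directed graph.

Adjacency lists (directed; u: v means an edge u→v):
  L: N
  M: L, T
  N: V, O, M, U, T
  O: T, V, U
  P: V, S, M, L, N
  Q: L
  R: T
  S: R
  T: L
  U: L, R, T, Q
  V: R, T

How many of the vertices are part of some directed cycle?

9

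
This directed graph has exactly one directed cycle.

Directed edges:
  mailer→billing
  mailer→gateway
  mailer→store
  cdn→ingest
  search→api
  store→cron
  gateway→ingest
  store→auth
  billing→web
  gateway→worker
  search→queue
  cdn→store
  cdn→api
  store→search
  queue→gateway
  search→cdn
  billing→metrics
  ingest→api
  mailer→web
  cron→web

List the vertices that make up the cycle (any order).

cdn, store, search

DFS with gray/black marking from store:
store gray
  search gray
    api gray
    api black
    cdn gray
      ingest gray
        ingest→api: api black — skip
      ingest black
      cdn→store: store is gray → back edge
Back edge closes the cycle store → search → cdn → store; its vertices are {cdn, store, search}.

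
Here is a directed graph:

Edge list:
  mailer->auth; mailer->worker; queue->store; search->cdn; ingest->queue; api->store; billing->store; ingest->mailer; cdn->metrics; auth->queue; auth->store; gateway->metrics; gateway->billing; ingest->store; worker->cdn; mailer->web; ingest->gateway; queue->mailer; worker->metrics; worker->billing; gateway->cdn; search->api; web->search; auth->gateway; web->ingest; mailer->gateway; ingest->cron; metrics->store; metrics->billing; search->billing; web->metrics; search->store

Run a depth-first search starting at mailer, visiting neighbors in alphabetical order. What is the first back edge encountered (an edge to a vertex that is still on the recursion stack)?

DFS from mailer (visiting neighbors in alphabetical order); mark gray on enter, black on exit:
mailer gray
  auth gray
    gateway gray
      billing gray
        store gray
        store black
      billing black
      cdn gray
        metrics gray
          metrics→billing: billing black — skip
          metrics→store: store black — skip
        metrics black
      cdn black
      gateway→metrics: metrics black — skip
    gateway black
    queue gray
      queue→mailer: mailer is gray → back edge
First back edge: queue → mailer.

queue->mailer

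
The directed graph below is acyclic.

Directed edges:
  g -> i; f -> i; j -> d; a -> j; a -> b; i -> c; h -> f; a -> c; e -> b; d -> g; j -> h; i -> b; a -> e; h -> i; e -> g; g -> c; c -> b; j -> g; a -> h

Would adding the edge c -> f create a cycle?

Adding c→f creates a cycle iff f can already reach c.
Path from f: f → i → c.
So f → … → c → f is a cycle.

Yes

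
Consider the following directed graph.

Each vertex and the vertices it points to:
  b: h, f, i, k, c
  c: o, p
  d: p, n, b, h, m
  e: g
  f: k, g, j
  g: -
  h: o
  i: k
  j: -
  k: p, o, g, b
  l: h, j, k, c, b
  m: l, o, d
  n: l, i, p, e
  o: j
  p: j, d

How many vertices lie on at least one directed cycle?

10

A vertex is on a directed cycle iff it belongs to a strongly connected component of size ≥ 2 (or has a self-loop).
The vertices on cycles are {b, c, d, f, i, k, l, m, n, p} — 10 in total.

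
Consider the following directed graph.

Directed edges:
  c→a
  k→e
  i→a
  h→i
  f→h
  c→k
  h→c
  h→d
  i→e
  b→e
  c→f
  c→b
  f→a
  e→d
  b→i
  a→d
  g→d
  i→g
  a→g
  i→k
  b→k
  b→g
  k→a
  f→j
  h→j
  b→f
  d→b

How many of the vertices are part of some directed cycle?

10

A vertex is on a directed cycle iff it belongs to a strongly connected component of size ≥ 2 (or has a self-loop).
The vertices on cycles are {a, b, c, d, e, f, g, h, i, k} — 10 in total.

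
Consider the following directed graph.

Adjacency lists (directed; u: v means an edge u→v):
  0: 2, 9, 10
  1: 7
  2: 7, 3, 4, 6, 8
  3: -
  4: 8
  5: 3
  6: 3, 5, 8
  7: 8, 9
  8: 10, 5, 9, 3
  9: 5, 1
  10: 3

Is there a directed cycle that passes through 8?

8 is on a cycle iff 8 can reach itself via ≥1 edge.
8 → 9 → 1 → 7 → 8 — yes.

Yes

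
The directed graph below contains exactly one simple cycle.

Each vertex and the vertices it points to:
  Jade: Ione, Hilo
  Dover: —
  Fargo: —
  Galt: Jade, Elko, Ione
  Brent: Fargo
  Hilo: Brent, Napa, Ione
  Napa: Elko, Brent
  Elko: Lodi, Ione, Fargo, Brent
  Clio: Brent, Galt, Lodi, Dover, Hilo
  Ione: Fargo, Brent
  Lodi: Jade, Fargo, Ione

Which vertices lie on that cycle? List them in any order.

Elko, Hilo, Jade, Lodi, Napa

DFS with gray/black marking from Hilo:
Hilo gray
  Brent gray
    Fargo gray
    Fargo black
  Brent black
  Napa gray
    Elko gray
      Lodi gray
        Jade gray
          Ione gray
            Ione→Fargo: Fargo black — skip
            Ione→Brent: Brent black — skip
          Ione black
          Jade→Hilo: Hilo is gray → back edge
Back edge closes the cycle Hilo → Napa → Elko → Lodi → Jade → Hilo; its vertices are {Elko, Hilo, Jade, Lodi, Napa}.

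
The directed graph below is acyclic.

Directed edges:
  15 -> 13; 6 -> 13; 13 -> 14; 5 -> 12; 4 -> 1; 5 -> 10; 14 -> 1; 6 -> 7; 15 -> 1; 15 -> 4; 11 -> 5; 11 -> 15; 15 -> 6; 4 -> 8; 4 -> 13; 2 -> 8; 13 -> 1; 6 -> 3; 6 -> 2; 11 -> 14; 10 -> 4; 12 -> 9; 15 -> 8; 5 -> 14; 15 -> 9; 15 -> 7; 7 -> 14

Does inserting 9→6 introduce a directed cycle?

Adding 9→6 creates a cycle iff 6 can already reach 9.
Explore from 6: no path reaches 9. The graph stays acyclic.

No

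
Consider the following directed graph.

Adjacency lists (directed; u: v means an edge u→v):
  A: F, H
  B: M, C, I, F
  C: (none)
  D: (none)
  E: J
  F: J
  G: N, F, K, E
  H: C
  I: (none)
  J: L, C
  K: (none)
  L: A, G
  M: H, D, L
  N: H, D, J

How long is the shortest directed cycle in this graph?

For each vertex v, BFS finds the shortest path from v back to v.
The shortest such closed walk is L → G → F → J → L, length 4.

4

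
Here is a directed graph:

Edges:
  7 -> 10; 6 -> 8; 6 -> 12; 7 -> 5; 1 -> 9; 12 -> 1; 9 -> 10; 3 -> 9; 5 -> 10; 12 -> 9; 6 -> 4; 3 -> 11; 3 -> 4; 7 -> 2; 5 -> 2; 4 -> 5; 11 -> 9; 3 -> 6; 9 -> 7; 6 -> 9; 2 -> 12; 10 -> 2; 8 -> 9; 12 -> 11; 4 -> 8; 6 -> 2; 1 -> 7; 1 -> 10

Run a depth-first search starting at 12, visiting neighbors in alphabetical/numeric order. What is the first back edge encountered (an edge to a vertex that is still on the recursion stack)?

DFS from 12 (visiting neighbors in alphabetical/numeric order); mark gray on enter, black on exit:
12 gray
  1 gray
    7 gray
      2 gray
        2→12: 12 is gray → back edge
First back edge: 2 → 12.

2→12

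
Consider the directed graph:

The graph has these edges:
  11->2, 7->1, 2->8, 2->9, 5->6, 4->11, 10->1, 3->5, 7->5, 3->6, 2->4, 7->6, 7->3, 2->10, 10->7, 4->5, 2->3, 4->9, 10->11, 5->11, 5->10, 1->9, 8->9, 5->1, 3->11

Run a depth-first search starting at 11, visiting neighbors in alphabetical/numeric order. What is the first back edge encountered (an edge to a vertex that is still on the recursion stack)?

7->3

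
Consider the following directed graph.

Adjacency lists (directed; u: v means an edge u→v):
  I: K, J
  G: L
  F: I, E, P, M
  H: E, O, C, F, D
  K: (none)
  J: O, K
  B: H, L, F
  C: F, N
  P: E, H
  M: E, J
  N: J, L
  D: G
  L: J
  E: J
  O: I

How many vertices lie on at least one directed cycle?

7

A vertex is on a directed cycle iff it belongs to a strongly connected component of size ≥ 2 (or has a self-loop).
The vertices on cycles are {C, F, H, I, J, O, P} — 7 in total.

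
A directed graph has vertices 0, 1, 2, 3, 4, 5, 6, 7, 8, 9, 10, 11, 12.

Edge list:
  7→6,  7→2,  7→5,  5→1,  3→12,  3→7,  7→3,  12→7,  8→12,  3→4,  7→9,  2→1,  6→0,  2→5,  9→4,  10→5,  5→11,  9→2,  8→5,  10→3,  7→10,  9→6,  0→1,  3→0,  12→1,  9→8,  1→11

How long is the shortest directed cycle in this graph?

2

For each vertex v, BFS finds the shortest path from v back to v.
The shortest such closed walk is 3 → 7 → 3, length 2.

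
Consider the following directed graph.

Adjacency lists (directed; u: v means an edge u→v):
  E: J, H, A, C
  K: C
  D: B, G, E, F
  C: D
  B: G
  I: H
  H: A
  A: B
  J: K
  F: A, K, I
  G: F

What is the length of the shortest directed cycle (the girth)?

3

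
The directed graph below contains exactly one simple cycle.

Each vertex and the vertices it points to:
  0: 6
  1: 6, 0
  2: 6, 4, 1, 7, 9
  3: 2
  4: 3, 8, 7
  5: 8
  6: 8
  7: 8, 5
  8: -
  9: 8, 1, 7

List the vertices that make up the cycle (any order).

2, 3, 4

DFS with gray/black marking from 2:
2 gray
  6 gray
    8 gray
    8 black
  6 black
  4 gray
    3 gray
      3→2: 2 is gray → back edge
Back edge closes the cycle 2 → 4 → 3 → 2; its vertices are {2, 3, 4}.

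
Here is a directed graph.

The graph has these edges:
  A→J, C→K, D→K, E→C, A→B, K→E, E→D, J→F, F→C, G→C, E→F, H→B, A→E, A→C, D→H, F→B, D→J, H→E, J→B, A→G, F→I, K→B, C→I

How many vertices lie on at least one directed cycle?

A vertex is on a directed cycle iff it belongs to a strongly connected component of size ≥ 2 (or has a self-loop).
The vertices on cycles are {C, D, E, F, H, J, K} — 7 in total.

7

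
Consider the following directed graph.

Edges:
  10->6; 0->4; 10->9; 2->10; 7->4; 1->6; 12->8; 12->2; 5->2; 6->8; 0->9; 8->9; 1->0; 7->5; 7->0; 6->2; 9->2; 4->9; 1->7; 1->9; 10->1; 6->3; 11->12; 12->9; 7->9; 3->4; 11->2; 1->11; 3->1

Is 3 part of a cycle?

3 is on a cycle iff 3 can reach itself via ≥1 edge.
3 → 1 → 6 → 3 — yes.

Yes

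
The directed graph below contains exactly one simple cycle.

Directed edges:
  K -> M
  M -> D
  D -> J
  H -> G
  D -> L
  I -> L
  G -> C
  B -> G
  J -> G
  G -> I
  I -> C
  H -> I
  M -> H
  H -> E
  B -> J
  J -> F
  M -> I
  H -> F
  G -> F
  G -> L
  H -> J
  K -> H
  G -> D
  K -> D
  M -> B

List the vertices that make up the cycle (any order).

D, G, J

DFS with gray/black marking from G:
G gray
  F gray
  F black
  C gray
  C black
  L gray
  L black
  D gray
    D→L: L black — skip
    J gray
      J→F: F black — skip
      J→G: G is gray → back edge
Back edge closes the cycle G → D → J → G; its vertices are {D, G, J}.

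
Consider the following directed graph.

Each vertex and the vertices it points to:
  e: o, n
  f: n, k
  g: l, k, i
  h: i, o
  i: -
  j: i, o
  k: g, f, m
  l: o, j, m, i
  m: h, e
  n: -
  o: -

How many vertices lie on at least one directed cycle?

3

A vertex is on a directed cycle iff it belongs to a strongly connected component of size ≥ 2 (or has a self-loop).
The vertices on cycles are {f, g, k} — 3 in total.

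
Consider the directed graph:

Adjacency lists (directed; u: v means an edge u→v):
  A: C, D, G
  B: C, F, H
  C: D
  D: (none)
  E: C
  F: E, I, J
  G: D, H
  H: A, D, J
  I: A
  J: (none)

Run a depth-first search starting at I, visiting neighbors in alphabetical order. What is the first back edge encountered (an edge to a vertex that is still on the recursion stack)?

DFS from I (visiting neighbors in alphabetical order); mark gray on enter, black on exit:
I gray
  A gray
    C gray
      D gray
      D black
    C black
    A→D: D black — skip
    G gray
      G→D: D black — skip
      H gray
        H→A: A is gray → back edge
First back edge: H → A.

H→A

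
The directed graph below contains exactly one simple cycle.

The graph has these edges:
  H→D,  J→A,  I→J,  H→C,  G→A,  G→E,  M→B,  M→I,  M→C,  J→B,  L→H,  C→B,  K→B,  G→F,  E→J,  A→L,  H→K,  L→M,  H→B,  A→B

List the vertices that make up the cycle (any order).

DFS with gray/black marking from A:
A gray
  L gray
    H gray
      K gray
        B gray
        B black
      K black
      D gray
      D black
      C gray
        C→B: B black — skip
      C black
      H→B: B black — skip
    H black
    M gray
      I gray
        J gray
          J→B: B black — skip
          J→A: A is gray → back edge
Back edge closes the cycle A → L → M → I → J → A; its vertices are {A, I, J, L, M}.

A, I, J, L, M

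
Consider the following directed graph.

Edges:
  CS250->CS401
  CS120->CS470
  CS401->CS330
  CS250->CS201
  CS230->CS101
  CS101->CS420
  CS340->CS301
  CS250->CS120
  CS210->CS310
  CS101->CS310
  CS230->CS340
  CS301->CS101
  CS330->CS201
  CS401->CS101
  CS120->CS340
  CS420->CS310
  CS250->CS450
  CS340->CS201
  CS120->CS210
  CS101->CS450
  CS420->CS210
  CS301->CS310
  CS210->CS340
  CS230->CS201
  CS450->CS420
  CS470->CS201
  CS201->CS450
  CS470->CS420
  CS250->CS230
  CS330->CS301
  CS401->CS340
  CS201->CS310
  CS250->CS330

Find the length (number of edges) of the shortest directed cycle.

For each vertex v, BFS finds the shortest path from v back to v.
The shortest such closed walk is CS210 → CS340 → CS201 → CS450 → CS420 → CS210, length 5.

5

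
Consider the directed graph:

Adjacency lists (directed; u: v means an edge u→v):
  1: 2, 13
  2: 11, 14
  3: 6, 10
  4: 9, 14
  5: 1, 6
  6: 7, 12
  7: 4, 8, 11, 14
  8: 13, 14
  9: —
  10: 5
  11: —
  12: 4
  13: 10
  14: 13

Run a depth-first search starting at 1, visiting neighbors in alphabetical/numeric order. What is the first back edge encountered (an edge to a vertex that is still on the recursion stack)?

5->1

DFS from 1 (visiting neighbors in alphabetical/numeric order); mark gray on enter, black on exit:
1 gray
  2 gray
    11 gray
    11 black
    14 gray
      13 gray
        10 gray
          5 gray
            5→1: 1 is gray → back edge
First back edge: 5 → 1.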